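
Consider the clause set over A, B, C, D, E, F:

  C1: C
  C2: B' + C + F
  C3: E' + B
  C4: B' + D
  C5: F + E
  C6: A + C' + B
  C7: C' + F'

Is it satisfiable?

Yes

The clause (C) is unit, so C = 1.
The clause (F') is unit, so F = 0.
The clause (E) is unit, so E = 1.
The clause (B) is unit, so B = 1.
The clause (D) is unit, so D = 1.
All clauses hold; A can take either value.
A satisfying assignment: A: 1, B: 1, C: 1, D: 1, E: 1, F: 0.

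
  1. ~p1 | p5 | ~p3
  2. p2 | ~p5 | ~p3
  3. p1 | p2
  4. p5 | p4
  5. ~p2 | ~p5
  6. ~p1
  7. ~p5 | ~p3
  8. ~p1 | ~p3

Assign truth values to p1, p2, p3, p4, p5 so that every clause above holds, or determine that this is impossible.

(~p1) alone gives p1 = 0.
(p2) alone gives p2 = 1.
(~p5) alone gives p5 = 0.
(p4) alone gives p4 = 1.
Every clause is now satisfied; p3 is unconstrained.

p1: 0,  p2: 1,  p3: 1,  p4: 1,  p5: 0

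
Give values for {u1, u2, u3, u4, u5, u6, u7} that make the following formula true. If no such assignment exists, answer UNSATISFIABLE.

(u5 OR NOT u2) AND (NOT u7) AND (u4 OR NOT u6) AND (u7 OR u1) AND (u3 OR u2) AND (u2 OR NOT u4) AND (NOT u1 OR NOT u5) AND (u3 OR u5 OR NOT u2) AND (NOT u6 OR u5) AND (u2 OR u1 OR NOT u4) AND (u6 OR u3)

u1=true; u2=false; u3=true; u4=false; u5=false; u6=false; u7=false

(NOT u7) alone gives u7 = false.
(u1) alone gives u1 = true.
(NOT u5) alone gives u5 = false.
(NOT u2) alone gives u2 = false.
(u3) alone gives u3 = true.
(NOT u4) alone gives u4 = false.
(NOT u6) alone gives u6 = false.
Every clause now holds.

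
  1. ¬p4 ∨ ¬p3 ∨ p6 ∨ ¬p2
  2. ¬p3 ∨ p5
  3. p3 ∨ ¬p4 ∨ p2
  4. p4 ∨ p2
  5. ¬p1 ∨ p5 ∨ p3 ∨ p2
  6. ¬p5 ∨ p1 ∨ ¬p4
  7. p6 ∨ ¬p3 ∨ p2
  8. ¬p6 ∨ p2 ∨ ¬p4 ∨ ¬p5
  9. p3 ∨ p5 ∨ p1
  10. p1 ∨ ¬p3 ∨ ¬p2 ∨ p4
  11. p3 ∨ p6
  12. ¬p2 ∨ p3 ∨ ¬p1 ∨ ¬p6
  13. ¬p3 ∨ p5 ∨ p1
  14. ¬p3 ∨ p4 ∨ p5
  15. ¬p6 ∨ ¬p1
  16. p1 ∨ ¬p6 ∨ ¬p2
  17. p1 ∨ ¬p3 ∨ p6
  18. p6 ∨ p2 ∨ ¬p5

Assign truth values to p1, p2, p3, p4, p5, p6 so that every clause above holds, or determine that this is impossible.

Branch on p3: set p3 = True.
(p5) alone gives p5 = True.
Branch on p4: set p4 = False.
(p2) alone gives p2 = True.
(p1) alone gives p1 = True.
(¬p6) alone gives p6 = False.
Every clause now holds.

p1 ↦ True; p2 ↦ True; p3 ↦ True; p4 ↦ False; p5 ↦ True; p6 ↦ False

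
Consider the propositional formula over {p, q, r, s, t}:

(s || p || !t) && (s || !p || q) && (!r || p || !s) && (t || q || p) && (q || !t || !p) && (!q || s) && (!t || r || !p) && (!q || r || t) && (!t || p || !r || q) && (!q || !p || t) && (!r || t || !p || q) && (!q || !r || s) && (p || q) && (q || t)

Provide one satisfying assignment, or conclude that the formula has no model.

Try q = true.
(s) alone gives s = true.
Try r = false.
(t) alone gives t = true.
(!p) alone gives p = false.
Every clause now holds.

p=false, q=true, r=false, s=true, t=true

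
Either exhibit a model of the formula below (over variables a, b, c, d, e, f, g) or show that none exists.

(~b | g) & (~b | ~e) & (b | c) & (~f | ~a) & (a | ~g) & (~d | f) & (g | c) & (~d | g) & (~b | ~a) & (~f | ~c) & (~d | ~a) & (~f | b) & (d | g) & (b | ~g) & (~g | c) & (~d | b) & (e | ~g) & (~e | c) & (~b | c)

Suppose b = 0.
From the singleton clause (c), c = 1.
From the singleton clause (~f), f = 0.
From the singleton clause (~d), d = 0.
From the singleton clause (g), g = 1.
But (~g) is also a unit clause — contradiction.
Backtrack on b: now try b = 1.
From the singleton clause (g), g = 1.
From the singleton clause (~e), e = 0.
But (e) is also a unit clause — contradiction.
Both values of b lead to a conflict.

UNSATISFIABLE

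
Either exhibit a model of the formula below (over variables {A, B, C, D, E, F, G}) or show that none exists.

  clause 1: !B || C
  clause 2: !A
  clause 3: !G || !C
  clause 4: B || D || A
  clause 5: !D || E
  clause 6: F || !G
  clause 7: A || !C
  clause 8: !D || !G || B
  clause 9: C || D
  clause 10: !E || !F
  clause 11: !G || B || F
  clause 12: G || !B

A=false; B=false; C=false; D=true; E=true; F=false; G=false

(!A) alone gives A = false.
(!C) alone gives C = false.
(!B) alone gives B = false.
(D) alone gives D = true.
(E) alone gives E = true.
(!G) alone gives G = false.
(!F) alone gives F = false.
This assignment satisfies each clause.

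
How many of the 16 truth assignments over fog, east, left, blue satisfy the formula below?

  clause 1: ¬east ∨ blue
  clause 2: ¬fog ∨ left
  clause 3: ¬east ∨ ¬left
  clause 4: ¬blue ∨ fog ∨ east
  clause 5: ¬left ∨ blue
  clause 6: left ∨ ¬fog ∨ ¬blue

There are 2^4 = 16 truth assignments over (fog, east, left, blue).
Check each against the 6 clauses (columns in the order fog, east, left, blue):
  F F F F  ✓ satisfies all
  F F F T  ✗ fails (¬blue ∨ fog ∨ east)
  F F T F  ✗ fails (¬left ∨ blue)
  F F T T  ✗ fails (¬blue ∨ fog ∨ east)
  F T F F  ✗ fails (¬east ∨ blue)
  F T F T  ✓ satisfies all
  F T T F  ✗ fails (¬east ∨ blue)
  F T T T  ✗ fails (¬east ∨ ¬left)
  T F F F  ✗ fails (¬fog ∨ left)
  T F F T  ✗ fails (¬fog ∨ left)
  T F T F  ✗ fails (¬left ∨ blue)
  T F T T  ✓ satisfies all
  T T F F  ✗ fails (¬east ∨ blue)
  T T F T  ✗ fails (¬fog ∨ left)
  T T T F  ✗ fails (¬east ∨ blue)
  T T T T  ✗ fails (¬east ∨ ¬left)
3 of the 16 rows are models.

3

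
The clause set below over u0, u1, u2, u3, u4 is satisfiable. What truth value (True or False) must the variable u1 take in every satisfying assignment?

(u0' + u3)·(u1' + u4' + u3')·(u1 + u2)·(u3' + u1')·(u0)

Suppose u1 = 1.
The clause (u3') is unit, so u3 = 0.
The clause (u0') is unit, so u0 = 0.
But (u0) is also a unit clause — contradiction.
So every satisfying assignment has u1 = False.

False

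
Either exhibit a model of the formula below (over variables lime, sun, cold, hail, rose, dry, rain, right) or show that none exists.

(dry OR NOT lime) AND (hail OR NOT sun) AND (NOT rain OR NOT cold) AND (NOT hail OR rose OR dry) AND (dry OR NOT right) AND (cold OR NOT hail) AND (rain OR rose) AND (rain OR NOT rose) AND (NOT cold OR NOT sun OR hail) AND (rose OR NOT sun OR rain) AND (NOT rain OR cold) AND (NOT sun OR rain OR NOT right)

Suppose dry = true.
Suppose hail = true.
(cold) alone gives cold = true.
(NOT rain) alone gives rain = false.
(rose) alone gives rose = true.
Now (NOT rose) is unsatisfied and unit — conflict.
Backtrack on hail: now try hail = false.
(NOT sun) alone gives sun = false.
Suppose rain = false.
(rose) alone gives rose = true.
Now (NOT rose) is unsatisfied and unit — conflict.
Backtrack on rain: now try rain = true.
(NOT cold) alone gives cold = false.
Now (cold) is unsatisfied and unit — conflict.
Either choice for rain ends in contradiction.
Either choice for hail ends in contradiction.
Backtrack on dry: now try dry = false.
(NOT lime) alone gives lime = false.
(NOT right) alone gives right = false.
Suppose hail = true.
(rose) alone gives rose = true.
(cold) alone gives cold = true.
(NOT rain) alone gives rain = false.
Now (rain) is unsatisfied and unit — conflict.
Backtrack on hail: now try hail = false.
(NOT sun) alone gives sun = false.
Suppose rain = false.
(rose) alone gives rose = true.
Now (NOT rose) is unsatisfied and unit — conflict.
Backtrack on rain: now try rain = true.
(NOT cold) alone gives cold = false.
Now (cold) is unsatisfied and unit — conflict.
Either choice for rain ends in contradiction.
Either choice for hail ends in contradiction.
Either choice for dry ends in contradiction.

UNSATISFIABLE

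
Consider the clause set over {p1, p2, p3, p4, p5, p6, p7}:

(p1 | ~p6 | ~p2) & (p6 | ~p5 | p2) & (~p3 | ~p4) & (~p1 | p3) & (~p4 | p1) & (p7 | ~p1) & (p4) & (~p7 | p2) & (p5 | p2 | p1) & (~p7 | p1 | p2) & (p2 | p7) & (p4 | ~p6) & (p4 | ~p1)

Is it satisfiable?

(p4) alone gives p4 = 1.
(~p3) alone gives p3 = 0.
(~p1) alone gives p1 = 0.
Now (p1) is unsatisfied and unit — conflict.
No assignment satisfies every clause.

Unsatisfiable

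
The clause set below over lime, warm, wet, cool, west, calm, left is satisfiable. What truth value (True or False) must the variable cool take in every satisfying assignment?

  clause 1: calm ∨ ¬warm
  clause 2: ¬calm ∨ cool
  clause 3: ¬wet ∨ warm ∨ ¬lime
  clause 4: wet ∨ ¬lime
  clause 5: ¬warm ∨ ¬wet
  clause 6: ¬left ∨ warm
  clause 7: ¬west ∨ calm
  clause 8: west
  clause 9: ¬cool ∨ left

True

Suppose cool = False.
(¬calm) alone gives calm = False.
(¬warm) alone gives warm = False.
(¬left) alone gives left = False.
(¬west) alone gives west = False.
That conflicts with the unit clause (west).
So every satisfying assignment has cool = True.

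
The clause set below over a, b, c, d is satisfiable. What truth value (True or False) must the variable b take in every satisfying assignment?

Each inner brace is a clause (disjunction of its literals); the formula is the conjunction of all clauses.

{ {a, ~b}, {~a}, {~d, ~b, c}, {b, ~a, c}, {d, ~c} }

False

Suppose b = 1.
(a) alone gives a = 1.
That conflicts with the unit clause (~a).
So every satisfying assignment has b = False.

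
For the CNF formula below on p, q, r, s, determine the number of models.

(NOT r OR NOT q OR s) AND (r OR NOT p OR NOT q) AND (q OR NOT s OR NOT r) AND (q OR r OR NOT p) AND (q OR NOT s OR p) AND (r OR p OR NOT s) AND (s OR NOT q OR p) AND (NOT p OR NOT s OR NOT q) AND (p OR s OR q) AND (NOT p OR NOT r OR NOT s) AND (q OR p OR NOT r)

2

There are 2^4 = 16 truth assignments over (p, q, r, s).
Check each against the 11 clauses (columns in the order p, q, r, s):
  F F F F  ✗ fails (p OR s OR q)
  F F F T  ✗ fails (q OR NOT s OR p)
  F F T F  ✗ fails (p OR s OR q)
  F F T T  ✗ fails (q OR NOT s OR NOT r)
  F T F F  ✗ fails (s OR NOT q OR p)
  F T F T  ✗ fails (r OR p OR NOT s)
  F T T F  ✗ fails (NOT r OR NOT q OR s)
  F T T T  ✓ satisfies all
  T F F F  ✗ fails (q OR r OR NOT p)
  T F F T  ✗ fails (q OR r OR NOT p)
  T F T F  ✓ satisfies all
  T F T T  ✗ fails (q OR NOT s OR NOT r)
  T T F F  ✗ fails (r OR NOT p OR NOT q)
  T T F T  ✗ fails (r OR NOT p OR NOT q)
  T T T F  ✗ fails (NOT r OR NOT q OR s)
  T T T T  ✗ fails (NOT p OR NOT s OR NOT q)
2 of the 16 rows are models.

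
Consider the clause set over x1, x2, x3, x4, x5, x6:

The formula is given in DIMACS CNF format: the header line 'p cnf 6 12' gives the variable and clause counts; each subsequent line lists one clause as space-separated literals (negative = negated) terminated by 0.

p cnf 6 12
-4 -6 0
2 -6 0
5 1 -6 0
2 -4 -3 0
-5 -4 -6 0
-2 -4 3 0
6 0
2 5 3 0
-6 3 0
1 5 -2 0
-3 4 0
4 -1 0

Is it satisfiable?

Unsatisfiable

From the singleton clause (x6), x6 = True.
From the singleton clause (¬x4), x4 = False.
From the singleton clause (x2), x2 = True.
From the singleton clause (x3), x3 = True.
Now (¬x3) is unsatisfied and unit — conflict.
No assignment satisfies every clause.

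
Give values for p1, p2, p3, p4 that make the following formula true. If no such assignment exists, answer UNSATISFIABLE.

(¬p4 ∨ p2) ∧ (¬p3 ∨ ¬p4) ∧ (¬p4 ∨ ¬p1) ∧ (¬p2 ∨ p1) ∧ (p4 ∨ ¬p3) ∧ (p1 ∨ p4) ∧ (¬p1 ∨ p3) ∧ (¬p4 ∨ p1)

Try p4 = False.
From the singleton clause (¬p3), p3 = False.
From the singleton clause (p1), p1 = True.
Now (¬p1) is unsatisfied and unit — conflict.
That branch fails; take p4 = True instead.
From the singleton clause (p2), p2 = True.
From the singleton clause (¬p3), p3 = False.
From the singleton clause (¬p1), p1 = False.
Now (p1) is unsatisfied and unit — conflict.
Both values of p4 lead to a conflict.

UNSATISFIABLE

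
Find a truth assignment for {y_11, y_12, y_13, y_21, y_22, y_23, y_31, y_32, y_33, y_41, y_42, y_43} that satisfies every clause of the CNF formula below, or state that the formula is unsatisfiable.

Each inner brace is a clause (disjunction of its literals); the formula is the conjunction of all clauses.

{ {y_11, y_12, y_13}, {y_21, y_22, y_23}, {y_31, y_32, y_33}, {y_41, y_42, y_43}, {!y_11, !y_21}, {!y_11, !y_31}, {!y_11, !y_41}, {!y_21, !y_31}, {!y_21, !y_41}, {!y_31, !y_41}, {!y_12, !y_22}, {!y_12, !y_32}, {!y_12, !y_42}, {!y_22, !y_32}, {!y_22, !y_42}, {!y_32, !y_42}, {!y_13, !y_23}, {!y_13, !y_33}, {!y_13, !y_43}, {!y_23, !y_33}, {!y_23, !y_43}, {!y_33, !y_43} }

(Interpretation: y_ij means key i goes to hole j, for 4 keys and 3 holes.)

Branch on y_11: set y_11 = false.
Branch on y_12: set y_12 = true.
Unit clause (!y_22) forces y_22 = false.
Unit clause (!y_32) forces y_32 = false.
Unit clause (!y_42) forces y_42 = false.
Branch on y_21: set y_21 = true.
Unit clause (!y_31) forces y_31 = false.
Unit clause (y_33) forces y_33 = true.
Unit clause (!y_41) forces y_41 = false.
Unit clause (y_43) forces y_43 = true.
Now (!y_43) is unsatisfied and unit — conflict.
That branch fails; take y_21 = false instead.
Unit clause (y_23) forces y_23 = true.
Unit clause (!y_13) forces y_13 = false.
Unit clause (!y_33) forces y_33 = false.
Unit clause (y_31) forces y_31 = true.
Unit clause (!y_41) forces y_41 = false.
Unit clause (y_43) forces y_43 = true.
Now (!y_43) is unsatisfied and unit — conflict.
Both values of y_21 lead to a conflict.
That branch fails; take y_12 = false instead.
Unit clause (y_13) forces y_13 = true.
Unit clause (!y_23) forces y_23 = false.
Unit clause (!y_33) forces y_33 = false.
Unit clause (!y_43) forces y_43 = false.
Branch on y_21: set y_21 = true.
Unit clause (!y_31) forces y_31 = false.
Unit clause (y_32) forces y_32 = true.
Unit clause (!y_41) forces y_41 = false.
Unit clause (y_42) forces y_42 = true.
Now (!y_42) is unsatisfied and unit — conflict.
That branch fails; take y_21 = false instead.
Unit clause (y_22) forces y_22 = true.
Unit clause (!y_32) forces y_32 = false.
Unit clause (y_31) forces y_31 = true.
Unit clause (!y_41) forces y_41 = false.
Unit clause (y_42) forces y_42 = true.
Now (!y_42) is unsatisfied and unit — conflict.
Both values of y_21 lead to a conflict.
Both values of y_12 lead to a conflict.
That branch fails; take y_11 = true instead.
Unit clause (!y_21) forces y_21 = false.
Unit clause (!y_31) forces y_31 = false.
Unit clause (!y_41) forces y_41 = false.
Branch on y_22: set y_22 = true.
Unit clause (!y_12) forces y_12 = false.
Unit clause (!y_32) forces y_32 = false.
Unit clause (y_33) forces y_33 = true.
Unit clause (!y_42) forces y_42 = false.
Unit clause (y_43) forces y_43 = true.
Now (!y_43) is unsatisfied and unit — conflict.
That branch fails; take y_22 = false instead.
Unit clause (y_23) forces y_23 = true.
Unit clause (!y_13) forces y_13 = false.
Unit clause (!y_33) forces y_33 = false.
Unit clause (y_32) forces y_32 = true.
Unit clause (!y_12) forces y_12 = false.
Unit clause (!y_42) forces y_42 = false.
Unit clause (y_43) forces y_43 = true.
Now (!y_43) is unsatisfied and unit — conflict.
Both values of y_22 lead to a conflict.
Both values of y_11 lead to a conflict.

UNSATISFIABLE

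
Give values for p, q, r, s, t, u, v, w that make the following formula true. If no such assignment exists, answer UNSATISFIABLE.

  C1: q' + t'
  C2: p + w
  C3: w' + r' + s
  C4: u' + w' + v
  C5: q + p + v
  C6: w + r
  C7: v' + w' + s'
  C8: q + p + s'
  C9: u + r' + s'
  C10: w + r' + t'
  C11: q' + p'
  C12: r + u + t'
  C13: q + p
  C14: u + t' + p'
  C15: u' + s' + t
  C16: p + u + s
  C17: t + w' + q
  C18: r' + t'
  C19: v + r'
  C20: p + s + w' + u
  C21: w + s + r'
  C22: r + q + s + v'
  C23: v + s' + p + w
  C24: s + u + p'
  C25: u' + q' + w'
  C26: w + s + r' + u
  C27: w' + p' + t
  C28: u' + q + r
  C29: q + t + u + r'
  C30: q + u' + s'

p ↦ 0, q ↦ 1, r ↦ 0, s ↦ 1, t ↦ 0, u ↦ 0, v ↦ 0, w ↦ 1

Try q = 1.
From the singleton clause (t'), t = 0.
From the singleton clause (p'), p = 0.
From the singleton clause (w), w = 1.
From the singleton clause (u'), u = 0.
From the singleton clause (s), s = 1.
From the singleton clause (v'), v = 0.
From the singleton clause (r'), r = 0.
All clauses are satisfied.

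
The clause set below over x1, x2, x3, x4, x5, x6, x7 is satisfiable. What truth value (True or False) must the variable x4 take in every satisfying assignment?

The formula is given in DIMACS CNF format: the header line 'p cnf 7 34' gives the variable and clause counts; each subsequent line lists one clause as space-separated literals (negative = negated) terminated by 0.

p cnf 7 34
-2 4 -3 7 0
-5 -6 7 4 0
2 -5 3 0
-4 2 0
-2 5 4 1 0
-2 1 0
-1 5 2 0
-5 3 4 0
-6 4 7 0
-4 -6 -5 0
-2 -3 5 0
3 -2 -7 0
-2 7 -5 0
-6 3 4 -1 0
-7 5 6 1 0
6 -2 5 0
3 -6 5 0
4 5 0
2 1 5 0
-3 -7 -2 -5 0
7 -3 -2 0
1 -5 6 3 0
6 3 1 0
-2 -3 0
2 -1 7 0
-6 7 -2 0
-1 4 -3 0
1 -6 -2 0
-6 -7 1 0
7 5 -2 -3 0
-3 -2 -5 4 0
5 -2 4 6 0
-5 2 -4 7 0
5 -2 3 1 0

False

Suppose x4 = True.
The clause (x2) is unit, so x2 = True.
The clause (x1) is unit, so x1 = True.
The clause (¬x3) is unit, so x3 = False.
The clause (¬x7) is unit, so x7 = False.
The clause (¬x5) is unit, so x5 = False.
The clause (x6) is unit, so x6 = True.
But (¬x6) is also a unit clause — contradiction.
So every satisfying assignment has x4 = False.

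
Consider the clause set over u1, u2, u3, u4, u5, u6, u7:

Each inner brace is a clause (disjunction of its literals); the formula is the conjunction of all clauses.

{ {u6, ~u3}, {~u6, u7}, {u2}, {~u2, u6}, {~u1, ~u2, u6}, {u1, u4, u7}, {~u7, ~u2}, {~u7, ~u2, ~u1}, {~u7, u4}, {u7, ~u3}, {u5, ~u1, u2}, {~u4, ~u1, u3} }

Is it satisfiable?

From the singleton clause (u2), u2 = 1.
From the singleton clause (u6), u6 = 1.
From the singleton clause (u7), u7 = 1.
Now (~u7) is unsatisfied and unit — conflict.
No assignment satisfies every clause.

No, unsatisfiable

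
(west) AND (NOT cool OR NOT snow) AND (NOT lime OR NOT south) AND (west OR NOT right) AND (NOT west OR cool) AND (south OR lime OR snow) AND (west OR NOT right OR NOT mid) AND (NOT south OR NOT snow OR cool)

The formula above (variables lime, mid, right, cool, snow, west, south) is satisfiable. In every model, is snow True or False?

Suppose snow = true.
Unit clause (west) forces west = true.
Unit clause (NOT cool) forces cool = false.
Now (cool) is unsatisfied and unit — conflict.
So every satisfying assignment has snow = False.

False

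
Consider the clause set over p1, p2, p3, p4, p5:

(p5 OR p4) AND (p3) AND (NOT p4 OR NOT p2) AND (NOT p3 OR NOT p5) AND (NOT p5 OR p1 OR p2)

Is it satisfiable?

The clause (p3) is unit, so p3 = true.
The clause (NOT p5) is unit, so p5 = false.
The clause (p4) is unit, so p4 = true.
The clause (NOT p2) is unit, so p2 = false.
All clauses hold; p1 can take either value.
A satisfying assignment: p1 ↦ false, p2 ↦ false, p3 ↦ true, p4 ↦ true, p5 ↦ false.

Satisfiable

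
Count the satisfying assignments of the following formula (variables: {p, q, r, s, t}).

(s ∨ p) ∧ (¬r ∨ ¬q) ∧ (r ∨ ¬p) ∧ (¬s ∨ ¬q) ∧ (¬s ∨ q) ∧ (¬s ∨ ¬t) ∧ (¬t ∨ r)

2

There are 2^5 = 32 truth assignments over (p, q, r, s, t).
Split on s. With s = True, the clauses containing s are satisfied and ¬s drops from the rest; 0 of the 2^4 = 16 assignments to the other variables satisfy what remains.
With s = False, by the same count on the reduced clause set, 2 assignments work.
Total: 0 + 2 = 2.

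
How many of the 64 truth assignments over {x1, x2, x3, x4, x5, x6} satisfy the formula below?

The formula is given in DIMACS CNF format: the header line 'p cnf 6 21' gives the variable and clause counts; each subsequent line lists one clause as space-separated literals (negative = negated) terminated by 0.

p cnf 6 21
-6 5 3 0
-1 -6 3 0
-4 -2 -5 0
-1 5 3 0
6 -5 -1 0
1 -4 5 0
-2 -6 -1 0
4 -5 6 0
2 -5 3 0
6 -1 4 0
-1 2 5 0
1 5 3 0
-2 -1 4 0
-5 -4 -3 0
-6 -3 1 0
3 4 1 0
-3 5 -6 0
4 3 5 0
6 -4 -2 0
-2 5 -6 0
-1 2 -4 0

There are 2^6 = 64 truth assignments over (x1, x2, x3, x4, x5, x6).
Split on x6. With x6 = True, the clauses containing x6 are satisfied and ¬x6 drops from the rest; 1 of the 2^5 = 32 assignments to the other variables satisfy what remains.
With x6 = False, by the same count on the reduced clause set, 2 assignments work.
Total: 1 + 2 = 3.

3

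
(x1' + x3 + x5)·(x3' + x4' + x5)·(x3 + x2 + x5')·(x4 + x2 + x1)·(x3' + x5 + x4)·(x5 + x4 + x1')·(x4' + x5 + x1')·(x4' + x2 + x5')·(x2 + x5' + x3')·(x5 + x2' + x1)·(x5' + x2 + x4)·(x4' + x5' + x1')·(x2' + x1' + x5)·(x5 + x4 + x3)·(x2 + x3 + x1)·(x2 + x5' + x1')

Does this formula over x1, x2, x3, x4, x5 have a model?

Yes

Case x1 = 0:
Case x4 = 0:
Unit clause (x2) forces x2 = 1.
Unit clause (x5) forces x5 = 1.
No clause remains; x3 is free.
A satisfying assignment: x1 ↦ 0,  x2 ↦ 1,  x3 ↦ 1,  x4 ↦ 0,  x5 ↦ 1.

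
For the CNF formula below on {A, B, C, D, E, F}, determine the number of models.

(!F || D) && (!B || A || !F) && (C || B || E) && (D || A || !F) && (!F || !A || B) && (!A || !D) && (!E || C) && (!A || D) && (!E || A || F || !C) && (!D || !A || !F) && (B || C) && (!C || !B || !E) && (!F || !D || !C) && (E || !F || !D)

6

There are 2^6 = 64 truth assignments over (A, B, C, D, E, F).
Split on A. With A = true, the clauses containing A are satisfied and !A drops from the rest; 0 of the 2^5 = 32 assignments to the other variables satisfy what remains.
With A = false, by the same count on the reduced clause set, 6 assignments work.
Total: 0 + 6 = 6.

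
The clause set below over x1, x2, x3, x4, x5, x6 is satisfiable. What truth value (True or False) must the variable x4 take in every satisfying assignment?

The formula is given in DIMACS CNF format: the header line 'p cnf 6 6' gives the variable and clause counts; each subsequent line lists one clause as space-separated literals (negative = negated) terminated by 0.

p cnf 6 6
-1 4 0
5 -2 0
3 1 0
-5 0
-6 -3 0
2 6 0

Suppose x4 = False.
The clause (¬x1) is unit, so x1 = False.
The clause (x3) is unit, so x3 = True.
The clause (¬x5) is unit, so x5 = False.
The clause (¬x2) is unit, so x2 = False.
The clause (¬x6) is unit, so x6 = False.
Now (x6) is unsatisfied and unit — conflict.
So every satisfying assignment has x4 = True.

True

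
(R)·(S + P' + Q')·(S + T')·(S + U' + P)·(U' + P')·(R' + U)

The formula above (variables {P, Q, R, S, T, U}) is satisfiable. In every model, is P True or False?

Suppose P = 1.
From the singleton clause (R), R = 1.
From the singleton clause (U'), U = 0.
But (U) is also a unit clause — contradiction.
So every satisfying assignment has P = False.

False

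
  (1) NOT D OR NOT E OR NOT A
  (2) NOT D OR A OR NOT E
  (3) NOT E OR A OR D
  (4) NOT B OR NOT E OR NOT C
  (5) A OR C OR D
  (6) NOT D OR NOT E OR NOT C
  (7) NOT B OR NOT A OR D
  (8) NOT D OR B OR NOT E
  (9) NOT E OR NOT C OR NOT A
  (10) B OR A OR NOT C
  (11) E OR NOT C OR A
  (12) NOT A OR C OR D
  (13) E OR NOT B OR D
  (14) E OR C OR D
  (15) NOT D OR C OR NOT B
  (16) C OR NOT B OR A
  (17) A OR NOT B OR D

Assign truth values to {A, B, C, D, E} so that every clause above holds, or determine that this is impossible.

Try D = true.
Try E = false.
Try C = true.
Unit clause (A) forces A = true.
No clause remains; B is free.

A ↦ true, B ↦ false, C ↦ true, D ↦ true, E ↦ false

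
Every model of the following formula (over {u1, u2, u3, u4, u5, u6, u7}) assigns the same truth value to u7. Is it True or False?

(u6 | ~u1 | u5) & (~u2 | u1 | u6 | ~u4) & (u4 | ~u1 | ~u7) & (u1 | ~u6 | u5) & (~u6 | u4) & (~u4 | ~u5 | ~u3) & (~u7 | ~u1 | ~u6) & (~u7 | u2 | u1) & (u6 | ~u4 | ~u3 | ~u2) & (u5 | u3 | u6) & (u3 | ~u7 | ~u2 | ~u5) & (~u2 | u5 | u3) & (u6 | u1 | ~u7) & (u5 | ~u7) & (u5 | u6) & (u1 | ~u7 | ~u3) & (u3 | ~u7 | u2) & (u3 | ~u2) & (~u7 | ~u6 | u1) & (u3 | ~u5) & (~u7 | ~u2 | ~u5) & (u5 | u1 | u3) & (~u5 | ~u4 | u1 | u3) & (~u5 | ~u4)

False

Suppose u7 = 1.
Unit clause (u5) forces u5 = 1.
Unit clause (u3) forces u3 = 1.
Unit clause (~u4) forces u4 = 0.
Unit clause (~u1) forces u1 = 0.
That conflicts with the unit clause (u1).
So every satisfying assignment has u7 = False.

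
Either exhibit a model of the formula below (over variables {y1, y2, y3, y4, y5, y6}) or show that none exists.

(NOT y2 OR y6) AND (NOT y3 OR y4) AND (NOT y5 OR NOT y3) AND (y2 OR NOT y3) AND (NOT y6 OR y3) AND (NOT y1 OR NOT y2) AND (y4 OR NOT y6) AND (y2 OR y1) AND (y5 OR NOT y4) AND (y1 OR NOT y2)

Suppose y2 = false.
The clause (NOT y3) is unit, so y3 = false.
The clause (NOT y6) is unit, so y6 = false.
The clause (y1) is unit, so y1 = true.
Suppose y5 = true.
All clauses hold; y4 can take either value.

y1=true; y2=false; y3=false; y4=true; y5=true; y6=false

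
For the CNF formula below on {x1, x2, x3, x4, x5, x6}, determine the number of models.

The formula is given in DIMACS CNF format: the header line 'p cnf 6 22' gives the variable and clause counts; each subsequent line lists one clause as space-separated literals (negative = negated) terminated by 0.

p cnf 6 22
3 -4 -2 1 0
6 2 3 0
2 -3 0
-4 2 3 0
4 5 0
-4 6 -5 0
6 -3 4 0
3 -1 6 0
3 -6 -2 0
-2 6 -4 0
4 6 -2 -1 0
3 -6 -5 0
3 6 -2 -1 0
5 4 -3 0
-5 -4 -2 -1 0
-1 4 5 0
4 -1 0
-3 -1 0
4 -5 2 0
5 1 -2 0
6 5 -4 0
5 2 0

3

There are 2^6 = 64 truth assignments over (x1, x2, x3, x4, x5, x6).
Split on x3. With x3 = True, the clauses containing x3 are satisfied and ¬x3 drops from the rest; 2 of the 2^5 = 32 assignments to the other variables satisfy what remains.
With x3 = False, by the same count on the reduced clause set, 1 assignment works.
Total: 2 + 1 = 3.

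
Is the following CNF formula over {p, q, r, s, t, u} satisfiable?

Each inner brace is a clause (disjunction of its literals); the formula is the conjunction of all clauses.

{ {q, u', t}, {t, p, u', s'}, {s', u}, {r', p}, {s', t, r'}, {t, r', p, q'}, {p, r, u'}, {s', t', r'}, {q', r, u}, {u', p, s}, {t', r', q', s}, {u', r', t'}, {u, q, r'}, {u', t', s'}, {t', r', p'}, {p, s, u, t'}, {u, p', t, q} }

Try s = 0.
Try r = 0.
Try p = 1.
Try q = 1.
The clause (u) is unit, so u = 1.
Every clause is now satisfied; t is unconstrained.
A satisfying assignment: p ↦ 1, q ↦ 1, r ↦ 0, s ↦ 0, t ↦ 1, u ↦ 1.

Yes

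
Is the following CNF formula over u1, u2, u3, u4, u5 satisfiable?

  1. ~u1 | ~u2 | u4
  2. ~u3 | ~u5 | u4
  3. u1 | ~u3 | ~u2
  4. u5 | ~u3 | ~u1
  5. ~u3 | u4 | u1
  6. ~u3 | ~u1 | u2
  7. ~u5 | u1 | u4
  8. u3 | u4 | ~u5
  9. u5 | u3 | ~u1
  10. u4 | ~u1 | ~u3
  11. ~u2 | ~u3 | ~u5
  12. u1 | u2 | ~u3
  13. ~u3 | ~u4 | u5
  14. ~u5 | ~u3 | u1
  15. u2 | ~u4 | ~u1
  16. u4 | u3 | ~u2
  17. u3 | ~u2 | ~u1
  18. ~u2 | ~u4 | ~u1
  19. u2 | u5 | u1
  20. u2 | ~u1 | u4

Satisfiable

Suppose u1 = 0.
Suppose u3 = 0.
Suppose u5 = 0.
Unit clause (u2) forces u2 = 1.
Unit clause (u4) forces u4 = 1.
This assignment satisfies each clause.
A satisfying assignment: u1=0, u2=1, u3=0, u4=1, u5=0.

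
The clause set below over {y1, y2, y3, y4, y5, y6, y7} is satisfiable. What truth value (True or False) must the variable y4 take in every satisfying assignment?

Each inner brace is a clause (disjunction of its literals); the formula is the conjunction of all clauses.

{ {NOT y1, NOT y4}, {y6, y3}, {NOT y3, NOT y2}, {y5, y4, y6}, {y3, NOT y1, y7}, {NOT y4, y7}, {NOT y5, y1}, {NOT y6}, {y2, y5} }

Suppose y4 = true.
From the singleton clause (NOT y1), y1 = false.
From the singleton clause (y7), y7 = true.
From the singleton clause (NOT y5), y5 = false.
From the singleton clause (NOT y6), y6 = false.
From the singleton clause (y3), y3 = true.
From the singleton clause (NOT y2), y2 = false.
That conflicts with the unit clause (y2).
So every satisfying assignment has y4 = False.

False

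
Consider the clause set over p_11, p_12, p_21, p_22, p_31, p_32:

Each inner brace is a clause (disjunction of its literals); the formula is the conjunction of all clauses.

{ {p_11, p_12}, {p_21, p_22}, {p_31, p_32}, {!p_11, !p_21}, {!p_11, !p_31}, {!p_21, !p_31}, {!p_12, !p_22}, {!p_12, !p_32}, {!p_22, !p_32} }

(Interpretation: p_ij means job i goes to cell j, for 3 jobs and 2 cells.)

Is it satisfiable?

Branch on p_11: set p_11 = true.
The clause (!p_21) is unit, so p_21 = false.
The clause (p_22) is unit, so p_22 = true.
The clause (!p_31) is unit, so p_31 = false.
The clause (p_32) is unit, so p_32 = true.
Now (!p_32) is unsatisfied and unit — conflict.
Backtrack on p_11: now try p_11 = false.
The clause (p_12) is unit, so p_12 = true.
The clause (!p_22) is unit, so p_22 = false.
The clause (p_21) is unit, so p_21 = true.
The clause (!p_31) is unit, so p_31 = false.
The clause (p_32) is unit, so p_32 = true.
Now (!p_32) is unsatisfied and unit — conflict.
Either choice for p_11 ends in contradiction.
No assignment satisfies every clause.

Unsatisfiable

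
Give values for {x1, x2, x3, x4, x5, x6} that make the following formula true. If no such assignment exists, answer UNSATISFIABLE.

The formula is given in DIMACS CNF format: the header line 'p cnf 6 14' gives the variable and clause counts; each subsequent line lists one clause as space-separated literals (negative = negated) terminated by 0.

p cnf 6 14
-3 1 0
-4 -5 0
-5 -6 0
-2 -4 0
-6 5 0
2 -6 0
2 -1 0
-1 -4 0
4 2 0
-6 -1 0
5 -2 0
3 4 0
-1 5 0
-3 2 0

Case x3 = True:
(x1) alone gives x1 = True.
(x2) alone gives x2 = True.
(¬x4) alone gives x4 = False.
(¬x6) alone gives x6 = False.
(x5) alone gives x5 = True.
This assignment satisfies each clause.

x1: True; x2: True; x3: True; x4: False; x5: True; x6: False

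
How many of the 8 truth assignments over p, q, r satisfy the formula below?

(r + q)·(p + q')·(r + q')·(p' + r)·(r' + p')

1

There are 2^3 = 8 truth assignments over (p, q, r).
Split on q. With q = 1, the clauses containing q are satisfied and q' drops from the rest; 0 of the 2^2 = 4 assignments to the other variables satisfy what remains.
With q = 0, by the same count on the reduced clause set, 1 assignment works.
(One model: p=F, q=F, r=T.)
Total: 0 + 1 = 1.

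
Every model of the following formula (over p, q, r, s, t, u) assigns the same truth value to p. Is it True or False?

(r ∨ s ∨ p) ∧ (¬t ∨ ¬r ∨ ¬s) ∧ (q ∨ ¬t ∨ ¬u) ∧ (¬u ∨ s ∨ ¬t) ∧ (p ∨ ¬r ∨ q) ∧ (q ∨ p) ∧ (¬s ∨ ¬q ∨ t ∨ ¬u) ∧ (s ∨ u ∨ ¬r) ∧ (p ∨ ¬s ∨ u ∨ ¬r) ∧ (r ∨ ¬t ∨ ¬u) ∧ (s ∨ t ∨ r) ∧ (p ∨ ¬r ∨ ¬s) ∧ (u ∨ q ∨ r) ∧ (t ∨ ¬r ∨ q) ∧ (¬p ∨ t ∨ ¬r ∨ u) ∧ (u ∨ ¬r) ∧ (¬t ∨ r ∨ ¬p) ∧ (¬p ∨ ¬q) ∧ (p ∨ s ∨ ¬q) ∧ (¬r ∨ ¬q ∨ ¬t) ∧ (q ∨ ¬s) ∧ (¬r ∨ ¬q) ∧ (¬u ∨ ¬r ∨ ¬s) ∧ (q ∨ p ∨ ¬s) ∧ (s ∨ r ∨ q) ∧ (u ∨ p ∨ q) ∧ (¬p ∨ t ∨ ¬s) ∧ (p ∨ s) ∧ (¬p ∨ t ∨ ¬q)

Suppose p = True.
(¬q) alone gives q = False.
(¬s) alone gives s = False.
(r) alone gives r = True.
(u) alone gives u = True.
(¬t) alone gives t = False.
But (t) is also a unit clause — contradiction.
So every satisfying assignment has p = False.

False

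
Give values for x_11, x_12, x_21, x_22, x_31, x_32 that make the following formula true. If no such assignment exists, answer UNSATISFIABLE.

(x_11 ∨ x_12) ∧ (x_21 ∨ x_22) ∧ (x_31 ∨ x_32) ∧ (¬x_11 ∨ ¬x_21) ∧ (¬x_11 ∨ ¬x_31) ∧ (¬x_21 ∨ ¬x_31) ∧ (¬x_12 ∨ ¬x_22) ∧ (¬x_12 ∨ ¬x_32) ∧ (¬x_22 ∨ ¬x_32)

Suppose x_11 = True.
From the singleton clause (¬x_21), x_21 = False.
From the singleton clause (x_22), x_22 = True.
From the singleton clause (¬x_31), x_31 = False.
From the singleton clause (x_32), x_32 = True.
That conflicts with the unit clause (¬x_32).
Undo x_11 and try x_11 = False.
From the singleton clause (x_12), x_12 = True.
From the singleton clause (¬x_22), x_22 = False.
From the singleton clause (x_21), x_21 = True.
From the singleton clause (¬x_31), x_31 = False.
From the singleton clause (x_32), x_32 = True.
That conflicts with the unit clause (¬x_32).
Neither x_11 = True nor x_11 = False works.

UNSATISFIABLE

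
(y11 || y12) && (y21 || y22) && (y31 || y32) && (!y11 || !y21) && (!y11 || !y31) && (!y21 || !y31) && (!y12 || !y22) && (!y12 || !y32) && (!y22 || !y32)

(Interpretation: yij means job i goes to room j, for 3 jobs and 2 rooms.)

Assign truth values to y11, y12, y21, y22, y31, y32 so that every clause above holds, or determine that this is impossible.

UNSATISFIABLE

Suppose y11 = true.
(!y21) alone gives y21 = false.
(y22) alone gives y22 = true.
(!y31) alone gives y31 = false.
(y32) alone gives y32 = true.
But (!y32) is also a unit clause — contradiction.
Backtrack on y11: now try y11 = false.
(y12) alone gives y12 = true.
(!y22) alone gives y22 = false.
(y21) alone gives y21 = true.
(!y31) alone gives y31 = false.
(y32) alone gives y32 = true.
But (!y32) is also a unit clause — contradiction.
Neither y11 = true nor y11 = false works.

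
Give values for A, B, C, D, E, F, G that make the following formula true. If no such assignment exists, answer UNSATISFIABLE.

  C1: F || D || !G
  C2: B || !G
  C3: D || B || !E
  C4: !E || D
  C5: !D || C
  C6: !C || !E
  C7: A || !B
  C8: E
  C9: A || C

UNSATISFIABLE

From the singleton clause (E), E = true.
From the singleton clause (D), D = true.
From the singleton clause (C), C = true.
Now (!C) is unsatisfied and unit — conflict.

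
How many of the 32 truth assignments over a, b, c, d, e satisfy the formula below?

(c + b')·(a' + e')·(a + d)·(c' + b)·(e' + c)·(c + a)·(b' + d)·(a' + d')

3

There are 2^5 = 32 truth assignments over (a, b, c, d, e).
Split on d. With d = 1, the clauses containing d are satisfied and d' drops from the rest; 2 of the 2^4 = 16 assignments to the other variables satisfy what remains.
With d = 0, by the same count on the reduced clause set, 1 assignment works.
(One model: a=F, b=T, c=T, d=T, e=F.)
Total: 2 + 1 = 3.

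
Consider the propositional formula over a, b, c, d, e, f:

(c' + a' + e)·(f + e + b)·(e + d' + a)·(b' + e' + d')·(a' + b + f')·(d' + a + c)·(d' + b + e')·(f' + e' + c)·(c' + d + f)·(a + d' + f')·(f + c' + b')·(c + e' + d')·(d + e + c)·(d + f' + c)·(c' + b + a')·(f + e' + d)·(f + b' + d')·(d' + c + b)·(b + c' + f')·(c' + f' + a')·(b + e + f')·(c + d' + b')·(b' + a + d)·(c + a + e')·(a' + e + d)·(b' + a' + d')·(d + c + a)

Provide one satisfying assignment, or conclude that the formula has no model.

UNSATISFIABLE

Case c = 0:
Case d = 0:
The clause (e) is unit, so e = 1.
The clause (f') is unit, so f = 0.
That conflicts with the unit clause (f).
That branch fails; take d = 1 instead.
The clause (a) is unit, so a = 1.
The clause (e') is unit, so e = 0.
The clause (b) is unit, so b = 1.
That conflicts with the unit clause (b').
Neither d = 1 nor d = 0 works.
That branch fails; take c = 1 instead.
Case a = 0:
Case e = 1:
Case b = 0:
The clause (d') is unit, so d = 0.
The clause (f) is unit, so f = 1.
That conflicts with the unit clause (f').
That branch fails; take b = 1 instead.
The clause (d') is unit, so d = 0.
That conflicts with the unit clause (d).
Neither b = 1 nor b = 0 works.
That branch fails; take e = 0 instead.
The clause (d') is unit, so d = 0.
The clause (f) is unit, so f = 1.
The clause (b) is unit, so b = 1.
That conflicts with the unit clause (b').
Neither e = 1 nor e = 0 works.
That branch fails; take a = 1 instead.
The clause (e) is unit, so e = 1.
The clause (b) is unit, so b = 1.
The clause (d') is unit, so d = 0.
The clause (f) is unit, so f = 1.
That conflicts with the unit clause (f').
Neither a = 1 nor a = 0 works.
Neither c = 1 nor c = 0 works.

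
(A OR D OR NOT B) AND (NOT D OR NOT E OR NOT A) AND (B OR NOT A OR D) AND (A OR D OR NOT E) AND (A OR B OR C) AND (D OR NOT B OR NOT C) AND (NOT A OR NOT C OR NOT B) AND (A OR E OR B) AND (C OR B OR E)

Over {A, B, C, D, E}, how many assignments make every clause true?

9

There are 2^5 = 32 truth assignments over (A, B, C, D, E).
Split on B. With B = true, the clauses containing B are satisfied and NOT B drops from the rest; 7 of the 2^4 = 16 assignments to the other variables satisfy what remains.
With B = false, by the same count on the reduced clause set, 2 assignments work.
(One model: A=F, B=F, C=T, D=T, E=T.)
Total: 7 + 2 = 9.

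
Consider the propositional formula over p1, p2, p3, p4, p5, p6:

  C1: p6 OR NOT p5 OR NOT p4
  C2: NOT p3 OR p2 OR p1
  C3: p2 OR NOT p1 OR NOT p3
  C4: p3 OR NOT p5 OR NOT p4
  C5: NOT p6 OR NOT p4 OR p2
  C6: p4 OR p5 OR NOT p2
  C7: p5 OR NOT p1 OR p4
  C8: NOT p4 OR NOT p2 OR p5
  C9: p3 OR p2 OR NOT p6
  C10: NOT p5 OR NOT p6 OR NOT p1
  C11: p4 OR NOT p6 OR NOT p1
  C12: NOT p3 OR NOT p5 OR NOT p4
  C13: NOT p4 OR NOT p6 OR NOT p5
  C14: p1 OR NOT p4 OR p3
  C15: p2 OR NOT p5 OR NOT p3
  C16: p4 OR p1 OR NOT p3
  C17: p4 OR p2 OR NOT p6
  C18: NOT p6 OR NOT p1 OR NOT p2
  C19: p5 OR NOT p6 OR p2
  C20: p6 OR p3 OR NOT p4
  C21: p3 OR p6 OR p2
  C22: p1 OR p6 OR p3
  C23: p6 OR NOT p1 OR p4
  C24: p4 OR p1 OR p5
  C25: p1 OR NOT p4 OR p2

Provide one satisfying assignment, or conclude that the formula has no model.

p1 ↦ false,  p2 ↦ true,  p3 ↦ false,  p4 ↦ false,  p5 ↦ true,  p6 ↦ true

Suppose p6 = true.
Suppose p4 = false.
The clause (NOT p1) is unit, so p1 = false.
The clause (NOT p3) is unit, so p3 = false.
The clause (p2) is unit, so p2 = true.
The clause (p5) is unit, so p5 = true.
All clauses are satisfied.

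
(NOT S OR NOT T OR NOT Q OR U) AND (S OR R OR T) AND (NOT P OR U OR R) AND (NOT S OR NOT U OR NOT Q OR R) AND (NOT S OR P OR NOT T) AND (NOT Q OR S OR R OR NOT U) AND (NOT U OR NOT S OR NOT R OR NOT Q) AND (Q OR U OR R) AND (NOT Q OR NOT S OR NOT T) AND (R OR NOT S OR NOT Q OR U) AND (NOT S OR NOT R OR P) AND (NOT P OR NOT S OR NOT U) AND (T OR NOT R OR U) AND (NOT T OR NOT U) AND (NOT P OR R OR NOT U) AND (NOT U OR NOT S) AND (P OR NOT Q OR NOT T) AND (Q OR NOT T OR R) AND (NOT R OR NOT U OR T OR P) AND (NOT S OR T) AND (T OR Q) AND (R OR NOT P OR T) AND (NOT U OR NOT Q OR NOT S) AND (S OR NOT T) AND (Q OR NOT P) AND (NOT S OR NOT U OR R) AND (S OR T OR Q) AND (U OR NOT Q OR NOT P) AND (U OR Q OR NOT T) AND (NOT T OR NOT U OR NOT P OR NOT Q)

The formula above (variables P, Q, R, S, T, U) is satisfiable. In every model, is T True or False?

Suppose T = true.
(NOT U) alone gives U = false.
(S) alone gives S = true.
(NOT Q) alone gives Q = false.
But (Q) is also a unit clause — contradiction.
So every satisfying assignment has T = False.

False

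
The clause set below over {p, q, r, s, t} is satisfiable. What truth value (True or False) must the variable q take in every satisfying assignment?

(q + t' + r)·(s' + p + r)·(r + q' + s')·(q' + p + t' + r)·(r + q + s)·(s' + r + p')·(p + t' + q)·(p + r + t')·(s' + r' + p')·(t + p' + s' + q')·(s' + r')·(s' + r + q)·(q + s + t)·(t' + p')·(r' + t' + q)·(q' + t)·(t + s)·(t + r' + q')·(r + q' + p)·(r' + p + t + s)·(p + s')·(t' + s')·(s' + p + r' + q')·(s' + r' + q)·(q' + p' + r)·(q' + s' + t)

Suppose q = 0.
Try t = 0.
From the singleton clause (s), s = 1.
From the singleton clause (r'), r = 0.
Now (r) is unsatisfied and unit — conflict.
That branch fails; take t = 1 instead.
From the singleton clause (r), r = 1.
Now (r') is unsatisfied and unit — conflict.
Neither t = 1 nor t = 0 works.
So every satisfying assignment has q = True.

True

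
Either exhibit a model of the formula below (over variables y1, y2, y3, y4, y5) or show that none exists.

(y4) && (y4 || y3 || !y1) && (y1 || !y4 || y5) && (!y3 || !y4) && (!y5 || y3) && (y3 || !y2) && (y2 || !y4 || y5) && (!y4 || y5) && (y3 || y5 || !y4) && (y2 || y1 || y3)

From the singleton clause (y4), y4 = true.
From the singleton clause (!y3), y3 = false.
From the singleton clause (!y5), y5 = false.
But (y5) is also a unit clause — contradiction.

UNSATISFIABLE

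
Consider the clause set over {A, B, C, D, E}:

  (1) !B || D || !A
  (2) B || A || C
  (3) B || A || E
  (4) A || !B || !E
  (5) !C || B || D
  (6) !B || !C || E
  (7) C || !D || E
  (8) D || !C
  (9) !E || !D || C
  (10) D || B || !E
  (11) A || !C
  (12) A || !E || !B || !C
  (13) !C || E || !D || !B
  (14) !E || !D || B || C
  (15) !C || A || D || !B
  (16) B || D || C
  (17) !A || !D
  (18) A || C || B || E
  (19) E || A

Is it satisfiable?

Case D = true:
From the singleton clause (!A), A = false.
From the singleton clause (!C), C = false.
From the singleton clause (B), B = true.
From the singleton clause (!E), E = false.
But (E) is also a unit clause — contradiction.
So D must be the other value — set D = false.
From the singleton clause (!C), C = false.
From the singleton clause (B), B = true.
From the singleton clause (!A), A = false.
From the singleton clause (!E), E = false.
But (E) is also a unit clause — contradiction.
Both values of D lead to a conflict.
No assignment satisfies every clause.

No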